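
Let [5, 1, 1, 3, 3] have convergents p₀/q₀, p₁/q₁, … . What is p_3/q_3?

39/7

Using pₖ = aₖpₖ₋₁ + pₖ₋₂, qₖ = aₖqₖ₋₁ + qₖ₋₂ (with p₋₁=1, p₋₂=0, q₋₁=0, q₋₂=1):
  k=0: a=5, p=5, q=1
  k=1: a=1, p=6, q=1
  k=2: a=1, p=11, q=2
  k=3: a=3, p=39, q=7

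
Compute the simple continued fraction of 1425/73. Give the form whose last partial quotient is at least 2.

1425 = 19*73 + 38
73 = 1*38 + 35
38 = 1*35 + 3
35 = 11*3 + 2
3 = 1*2 + 1
2 = 2*1 + 0  (stop)
So 1425/73 = [19; 1, 1, 11, 1, 2].

[19; 1, 1, 11, 1, 2]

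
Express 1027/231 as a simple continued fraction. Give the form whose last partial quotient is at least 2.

1027 = 4*231 + 103
231 = 2*103 + 25
103 = 4*25 + 3
25 = 8*3 + 1
3 = 3*1 + 0  (stop)
So 1027/231 = [4; 2, 4, 8, 3].

[4; 2, 4, 8, 3]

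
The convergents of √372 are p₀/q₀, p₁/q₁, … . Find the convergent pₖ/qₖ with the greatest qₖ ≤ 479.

√372 = [19; 3, 2, 12, 2, 3, 38, …] (period length 6).
Convergents:
  p_0/q_0 = 19/1
  p_1/q_1 = 58/3
  p_2/q_2 = 135/7
  p_3/q_3 = 1678/87
  p_4/q_4 = 3491/181
  p_5/q_5 = 12151/630
q_4 = 181 ≤ 479 < 630 = q_5, so the answer is 3491/181.

3491/181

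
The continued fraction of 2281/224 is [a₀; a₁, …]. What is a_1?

2281 = 10·224 + 41   →  a_0 = 10
224 = 5·41 + 19   →  a_1 = 5

5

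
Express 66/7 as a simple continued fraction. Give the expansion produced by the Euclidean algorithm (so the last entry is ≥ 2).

66 = 9·7 + 3
7 = 2·3 + 1
3 = 3·1 + 0  (stop)
So 66/7 = [9; 2, 3].

[9; 2, 3]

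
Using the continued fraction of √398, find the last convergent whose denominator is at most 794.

15541/779

√398 = [19; 1, 18, 1, 38, …] (period length 4).
Convergents:
  p_0/q_0 = 19/1
  p_1/q_1 = 20/1
  p_2/q_2 = 379/19
  p_3/q_3 = 399/20
  p_4/q_4 = 15541/779
  p_5/q_5 = 15940/799
q_4 = 779 ≤ 794 < 799 = q_5, so the answer is 15541/779.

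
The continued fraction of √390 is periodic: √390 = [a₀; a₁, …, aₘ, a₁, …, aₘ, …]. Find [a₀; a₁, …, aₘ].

[19; 1, 2, 1, 38]

a₀ = ⌊√390⌋ = 19.
With m₀=0, d₀=1 and mₖ₊₁ = dₖaₖ − mₖ, dₖ₊₁ = (n − mₖ₊₁²)/dₖ, aₖ₊₁ = ⌊(a₀+mₖ₊₁)/dₖ₊₁⌋:
  k=1: m=19, d=29, a=1
  k=2: m=10, d=10, a=2
  k=3: m=10, d=29, a=1
  k=4: m=19, d=1, a=38
d=1 and a=2a₀=38 at k=4, so the next step gives (m, d) = (19, 29) again — its k=1 value — and the period has length 4.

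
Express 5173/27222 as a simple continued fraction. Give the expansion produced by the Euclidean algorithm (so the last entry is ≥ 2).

[0; 5, 3, 1, 4, 3, 9, 9]

5173 = 0*27222 + 5173
27222 = 5*5173 + 1357
5173 = 3*1357 + 1102
1357 = 1*1102 + 255
1102 = 4*255 + 82
255 = 3*82 + 9
82 = 9*9 + 1
9 = 9*1 + 0  (stop)
So 5173/27222 = [0; 5, 3, 1, 4, 3, 9, 9].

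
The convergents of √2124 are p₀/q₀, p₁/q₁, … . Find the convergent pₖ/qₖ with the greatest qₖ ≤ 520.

23873/518

√2124 = [46; 11, 1, 1, 22, 1, 1, 11, 92, …] (period length 8).
Convergents:
  p_0/q_0 = 46/1
  p_1/q_1 = 507/11
  p_2/q_2 = 553/12
  p_3/q_3 = 1060/23
  p_4/q_4 = 23873/518
  p_5/q_5 = 24933/541
q_4 = 518 ≤ 520 < 541 = q_5, so the answer is 23873/518.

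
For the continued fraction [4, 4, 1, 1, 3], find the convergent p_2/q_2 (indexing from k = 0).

Using pₖ = aₖpₖ₋₁ + pₖ₋₂, qₖ = aₖqₖ₋₁ + qₖ₋₂ (with p₋₁=1, p₋₂=0, q₋₁=0, q₋₂=1):
  k=0: a=4, p=4, q=1
  k=1: a=4, p=17, q=4
  k=2: a=1, p=21, q=5

21/5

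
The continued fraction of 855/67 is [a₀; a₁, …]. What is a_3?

855 = 12·67 + 51   →  a_0 = 12
67 = 1·51 + 16   →  a_1 = 1
51 = 3·16 + 3   →  a_2 = 3
16 = 5·3 + 1   →  a_3 = 5

5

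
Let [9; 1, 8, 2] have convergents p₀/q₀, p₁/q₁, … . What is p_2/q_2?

Using pₖ = aₖpₖ₋₁ + pₖ₋₂, qₖ = aₖqₖ₋₁ + qₖ₋₂ (with p₋₁=1, p₋₂=0, q₋₁=0, q₋₂=1):
  k=0: a=9, p=9, q=1
  k=1: a=1, p=10, q=1
  k=2: a=8, p=89, q=9

89/9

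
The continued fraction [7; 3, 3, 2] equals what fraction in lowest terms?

Using pₖ = aₖpₖ₋₁ + pₖ₋₂ and qₖ = aₖqₖ₋₁ + qₖ₋₂:
  k=0: a=7, p=7, q=1
  k=1: a=3, p=22, q=3
  k=2: a=3, p=73, q=10
  k=3: a=2, p=168, q=23

168/23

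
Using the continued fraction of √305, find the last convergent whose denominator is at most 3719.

√305 = [17; 2, 6, 2, 34, …] (period length 4).
Convergents:
  p_0/q_0 = 17/1
  p_1/q_1 = 35/2
  p_2/q_2 = 227/13
  p_3/q_3 = 489/28
  p_4/q_4 = 16853/965
  p_5/q_5 = 34195/1958
  p_6/q_6 = 222023/12713
q_5 = 1958 ≤ 3719 < 12713 = q_6, so the answer is 34195/1958.

34195/1958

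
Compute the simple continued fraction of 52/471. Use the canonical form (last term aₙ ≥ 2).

52 = 0·471 + 52
471 = 9·52 + 3
52 = 17·3 + 1
3 = 3·1 + 0  (stop)
So 52/471 = [0; 9, 17, 3].

[0; 9, 17, 3]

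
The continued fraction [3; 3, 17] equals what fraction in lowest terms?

Fold from the inside: start with 17/1.
  3 + 1/17 = 52/17
  3 + 17/52 = 173/52

173/52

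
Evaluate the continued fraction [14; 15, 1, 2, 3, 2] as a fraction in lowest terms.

Fold from the inside: start with 2/1.
  3 + 1/2 = 7/2
  2 + 2/7 = 16/7
  1 + 7/16 = 23/16
  15 + 16/23 = 361/23
  14 + 23/361 = 5077/361

5077/361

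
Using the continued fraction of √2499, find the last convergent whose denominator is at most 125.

√2499 = [49; 1, 98, …] (period length 2).
Convergents:
  p_0/q_0 = 49/1
  p_1/q_1 = 50/1
  p_2/q_2 = 4949/99
  p_3/q_3 = 4999/100
  p_4/q_4 = 494851/9899
q_3 = 100 ≤ 125 < 9899 = q_4, so the answer is 4999/100.

4999/100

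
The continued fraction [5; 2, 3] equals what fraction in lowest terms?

Using pₖ = aₖpₖ₋₁ + pₖ₋₂ and qₖ = aₖqₖ₋₁ + qₖ₋₂:
  k=0: a=5, p=5, q=1
  k=1: a=2, p=11, q=2
  k=2: a=3, p=38, q=7

38/7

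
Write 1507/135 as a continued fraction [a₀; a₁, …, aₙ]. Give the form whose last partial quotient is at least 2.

1507 = 11·135 + 22
135 = 6·22 + 3
22 = 7·3 + 1
3 = 3·1 + 0  (stop)
So 1507/135 = [11; 6, 7, 3].

[11; 6, 7, 3]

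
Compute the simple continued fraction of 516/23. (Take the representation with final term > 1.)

[22; 2, 3, 3]

516 = 22·23 + 10
23 = 2·10 + 3
10 = 3·3 + 1
3 = 3·1 + 0  (stop)
So 516/23 = [22; 2, 3, 3].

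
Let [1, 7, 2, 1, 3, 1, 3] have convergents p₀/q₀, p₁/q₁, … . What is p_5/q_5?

Using pₖ = aₖpₖ₋₁ + pₖ₋₂, qₖ = aₖqₖ₋₁ + qₖ₋₂ (with p₋₁=1, p₋₂=0, q₋₁=0, q₋₂=1):
  k=0: a=1, p=1, q=1
  k=1: a=7, p=8, q=7
  k=2: a=2, p=17, q=15
  k=3: a=1, p=25, q=22
  k=4: a=3, p=92, q=81
  k=5: a=1, p=117, q=103

117/103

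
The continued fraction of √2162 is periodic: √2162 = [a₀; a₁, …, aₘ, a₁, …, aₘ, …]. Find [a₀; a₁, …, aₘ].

a₀ = ⌊√2162⌋ = 46.

[46; 2, 92]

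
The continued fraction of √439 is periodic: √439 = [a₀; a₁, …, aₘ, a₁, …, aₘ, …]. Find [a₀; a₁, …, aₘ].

[20; 1, 19, 1, 40]

a₀ = ⌊√439⌋ = 20.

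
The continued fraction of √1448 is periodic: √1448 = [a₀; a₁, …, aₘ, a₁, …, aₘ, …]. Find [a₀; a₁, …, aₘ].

a₀ = ⌊√1448⌋ = 38.

[38; 19, 76]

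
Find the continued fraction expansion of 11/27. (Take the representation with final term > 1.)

11 = 0×27 + 11
27 = 2×11 + 5
11 = 2×5 + 1
5 = 5×1 + 0  (stop)
So 11/27 = [0; 2, 2, 5].

[0; 2, 2, 5]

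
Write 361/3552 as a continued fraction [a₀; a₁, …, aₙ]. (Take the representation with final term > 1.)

361 = 0·3552 + 361
3552 = 9·361 + 303
361 = 1·303 + 58
303 = 5·58 + 13
58 = 4·13 + 6
13 = 2·6 + 1
6 = 6·1 + 0  (stop)
So 361/3552 = [0; 9, 1, 5, 4, 2, 6].

[0; 9, 1, 5, 4, 2, 6]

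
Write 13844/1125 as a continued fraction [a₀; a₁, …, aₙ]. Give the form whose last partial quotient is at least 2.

13844 = 12×1125 + 344
1125 = 3×344 + 93
344 = 3×93 + 65
93 = 1×65 + 28
65 = 2×28 + 9
28 = 3×9 + 1
9 = 9×1 + 0  (stop)
So 13844/1125 = [12; 3, 3, 1, 2, 3, 9].

[12; 3, 3, 1, 2, 3, 9]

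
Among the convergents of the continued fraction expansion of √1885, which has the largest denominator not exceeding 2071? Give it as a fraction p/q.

45023/1037

√1885 = [43; 2, 2, 2, 86, …] (period length 4).
Convergents:
  p_0/q_0 = 43/1
  p_1/q_1 = 87/2
  p_2/q_2 = 217/5
  p_3/q_3 = 521/12
  p_4/q_4 = 45023/1037
  p_5/q_5 = 90567/2086
q_4 = 1037 ≤ 2071 < 2086 = q_5, so the answer is 45023/1037.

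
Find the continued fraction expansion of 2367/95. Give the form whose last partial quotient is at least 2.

[24; 1, 10, 1, 7]

2367 = 24×95 + 87
95 = 1×87 + 8
87 = 10×8 + 7
8 = 1×7 + 1
7 = 7×1 + 0  (stop)
So 2367/95 = [24; 1, 10, 1, 7].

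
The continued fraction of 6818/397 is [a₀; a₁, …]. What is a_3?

3

6818 = 17·397 + 69   →  a_0 = 17
397 = 5·69 + 52   →  a_1 = 5
69 = 1·52 + 17   →  a_2 = 1
52 = 3·17 + 1   →  a_3 = 3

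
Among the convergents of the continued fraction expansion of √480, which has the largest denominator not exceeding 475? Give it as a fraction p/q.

10341/472

√480 = [21; 1, 9, 1, 42, …] (period length 4).
Convergents:
  p_0/q_0 = 21/1
  p_1/q_1 = 22/1
  p_2/q_2 = 219/10
  p_3/q_3 = 241/11
  p_4/q_4 = 10341/472
  p_5/q_5 = 10582/483
q_4 = 472 ≤ 475 < 483 = q_5, so the answer is 10341/472.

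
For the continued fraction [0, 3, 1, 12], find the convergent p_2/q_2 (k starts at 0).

Using pₖ = aₖpₖ₋₁ + pₖ₋₂, qₖ = aₖqₖ₋₁ + qₖ₋₂ (with p₋₁=1, p₋₂=0, q₋₁=0, q₋₂=1):
  k=0: a=0, p=0, q=1
  k=1: a=3, p=1, q=3
  k=2: a=1, p=1, q=4

1/4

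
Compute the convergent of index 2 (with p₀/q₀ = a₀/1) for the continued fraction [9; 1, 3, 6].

39/4

Using pₖ = aₖpₖ₋₁ + pₖ₋₂, qₖ = aₖqₖ₋₁ + qₖ₋₂ (with p₋₁=1, p₋₂=0, q₋₁=0, q₋₂=1):
  k=0: a=9, p=9, q=1
  k=1: a=1, p=10, q=1
  k=2: a=3, p=39, q=4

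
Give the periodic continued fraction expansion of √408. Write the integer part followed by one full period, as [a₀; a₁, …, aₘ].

[20; 5, 40]

a₀ = ⌊√408⌋ = 20.
With m₀=0, d₀=1 and mₖ₊₁ = dₖaₖ − mₖ, dₖ₊₁ = (n − mₖ₊₁²)/dₖ, aₖ₊₁ = ⌊(a₀+mₖ₊₁)/dₖ₊₁⌋:
  k=1: m=20, d=8, a=5
  k=2: m=20, d=1, a=40
d=1 and a=2a₀=40 at k=2, so the next step gives (m, d) = (20, 8) again — its k=1 value — and the period has length 2.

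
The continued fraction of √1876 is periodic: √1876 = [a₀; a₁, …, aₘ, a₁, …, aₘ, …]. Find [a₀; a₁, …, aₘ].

a₀ = ⌊√1876⌋ = 43.
With m₀=0, d₀=1 and mₖ₊₁ = dₖaₖ − mₖ, dₖ₊₁ = (n − mₖ₊₁²)/dₖ, aₖ₊₁ = ⌊(a₀+mₖ₊₁)/dₖ₊₁⌋:
  k=1: m=43, d=27, a=3
  k=2: m=38, d=16, a=5
  k=3: m=42, d=7, a=12
  k=4: m=42, d=16, a=5
  k=5: m=38, d=27, a=3
  k=6: m=43, d=1, a=86
d=1 and a=2a₀=86 at k=6, so the next step gives (m, d) = (43, 27) again — its k=1 value — and the period has length 6.

[43; 3, 5, 12, 5, 3, 86]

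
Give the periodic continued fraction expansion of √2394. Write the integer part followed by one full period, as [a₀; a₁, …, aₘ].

[48; 1, 12, 1, 96]

a₀ = ⌊√2394⌋ = 48.
With m₀=0, d₀=1 and mₖ₊₁ = dₖaₖ − mₖ, dₖ₊₁ = (n − mₖ₊₁²)/dₖ, aₖ₊₁ = ⌊(a₀+mₖ₊₁)/dₖ₊₁⌋:
  k=1: m=48, d=90, a=1
  k=2: m=42, d=7, a=12
  k=3: m=42, d=90, a=1
  k=4: m=48, d=1, a=96
d=1 and a=2a₀=96 at k=4, so the next step gives (m, d) = (48, 90) again — its k=1 value — and the period has length 4.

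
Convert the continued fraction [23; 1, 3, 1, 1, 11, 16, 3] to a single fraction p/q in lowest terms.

121819/5123

Fold from the inside: start with 3/1.
  16 + 1/3 = 49/3
  11 + 3/49 = 542/49
  1 + 49/542 = 591/542
  1 + 542/591 = 1133/591
  3 + 591/1133 = 3990/1133
  1 + 1133/3990 = 5123/3990
  23 + 3990/5123 = 121819/5123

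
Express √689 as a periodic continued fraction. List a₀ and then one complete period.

a₀ = ⌊√689⌋ = 26.
With m₀=0, d₀=1 and mₖ₊₁ = dₖaₖ − mₖ, dₖ₊₁ = (n − mₖ₊₁²)/dₖ, aₖ₊₁ = ⌊(a₀+mₖ₊₁)/dₖ₊₁⌋:
  k=1: m=26, d=13, a=4
  k=2: m=26, d=1, a=52
d=1 and a=2a₀=52 at k=2, so the next step gives (m, d) = (26, 13) again — its k=1 value — and the period has length 2.

[26; 4, 52]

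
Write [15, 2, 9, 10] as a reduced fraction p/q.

Fold from the inside: start with 10/1.
  9 + 1/10 = 91/10
  2 + 10/91 = 192/91
  15 + 91/192 = 2971/192

2971/192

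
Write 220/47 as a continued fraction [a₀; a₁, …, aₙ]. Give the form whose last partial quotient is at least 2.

[4; 1, 2, 7, 2]

220 = 4·47 + 32
47 = 1·32 + 15
32 = 2·15 + 2
15 = 7·2 + 1
2 = 2·1 + 0  (stop)
So 220/47 = [4; 1, 2, 7, 2].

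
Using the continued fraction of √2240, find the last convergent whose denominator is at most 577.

10081/213

√2240 = [47; 3, 23, 3, 94, …] (period length 4).
Convergents:
  p_0/q_0 = 47/1
  p_1/q_1 = 142/3
  p_2/q_2 = 3313/70
  p_3/q_3 = 10081/213
  p_4/q_4 = 950927/20092
q_3 = 213 ≤ 577 < 20092 = q_4, so the answer is 10081/213.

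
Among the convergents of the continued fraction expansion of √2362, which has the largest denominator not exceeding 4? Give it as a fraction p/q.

146/3

√2362 = [48; 1, 1, 1, 1, 96, …] (period length 5).
Convergents:
  p_0/q_0 = 48/1
  p_1/q_1 = 49/1
  p_2/q_2 = 97/2
  p_3/q_3 = 146/3
  p_4/q_4 = 243/5
q_3 = 3 ≤ 4 < 5 = q_4, so the answer is 146/3.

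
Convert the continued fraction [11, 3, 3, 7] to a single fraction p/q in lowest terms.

Fold from the inside: start with 7/1.
  3 + 1/7 = 22/7
  3 + 7/22 = 73/22
  11 + 22/73 = 825/73

825/73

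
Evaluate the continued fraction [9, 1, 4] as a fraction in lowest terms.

49/5

Fold from the inside: start with 4/1.
  1 + 1/4 = 5/4
  9 + 4/5 = 49/5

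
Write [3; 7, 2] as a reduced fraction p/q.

Fold from the inside: start with 2/1.
  7 + 1/2 = 15/2
  3 + 2/15 = 47/15

47/15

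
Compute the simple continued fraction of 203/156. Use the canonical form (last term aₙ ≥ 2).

203 = 1*156 + 47
156 = 3*47 + 15
47 = 3*15 + 2
15 = 7*2 + 1
2 = 2*1 + 0  (stop)
So 203/156 = [1; 3, 3, 7, 2].

[1; 3, 3, 7, 2]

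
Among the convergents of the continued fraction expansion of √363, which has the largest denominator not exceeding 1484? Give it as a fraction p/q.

13775/723

√363 = [19; 19, 38, …] (period length 2).
Convergents:
  p_0/q_0 = 19/1
  p_1/q_1 = 362/19
  p_2/q_2 = 13775/723
  p_3/q_3 = 262087/13756
q_2 = 723 ≤ 1484 < 13756 = q_3, so the answer is 13775/723.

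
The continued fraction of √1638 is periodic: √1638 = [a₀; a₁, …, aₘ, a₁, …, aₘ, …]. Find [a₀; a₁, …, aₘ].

[40; 2, 8, 2, 80]

a₀ = ⌊√1638⌋ = 40.
With m₀=0, d₀=1 and mₖ₊₁ = dₖaₖ − mₖ, dₖ₊₁ = (n − mₖ₊₁²)/dₖ, aₖ₊₁ = ⌊(a₀+mₖ₊₁)/dₖ₊₁⌋:
  k=1: m=40, d=38, a=2
  k=2: m=36, d=9, a=8
  k=3: m=36, d=38, a=2
  k=4: m=40, d=1, a=80
d=1 and a=2a₀=80 at k=4, so the next step gives (m, d) = (40, 38) again — its k=1 value — and the period has length 4.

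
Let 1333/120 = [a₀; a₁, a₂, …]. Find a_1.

9

1333 = 11·120 + 13   →  a_0 = 11
120 = 9·13 + 3   →  a_1 = 9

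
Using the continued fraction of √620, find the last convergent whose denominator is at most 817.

12425/499

√620 = [24; 1, 8, 1, 48, …] (period length 4).
Convergents:
  p_0/q_0 = 24/1
  p_1/q_1 = 25/1
  p_2/q_2 = 224/9
  p_3/q_3 = 249/10
  p_4/q_4 = 12176/489
  p_5/q_5 = 12425/499
  p_6/q_6 = 111576/4481
q_5 = 499 ≤ 817 < 4481 = q_6, so the answer is 12425/499.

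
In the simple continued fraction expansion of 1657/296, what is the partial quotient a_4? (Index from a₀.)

19

1657 = 5·296 + 177   →  a_0 = 5
296 = 1·177 + 119   →  a_1 = 1
177 = 1·119 + 58   →  a_2 = 1
119 = 2·58 + 3   →  a_3 = 2
58 = 19·3 + 1   →  a_4 = 19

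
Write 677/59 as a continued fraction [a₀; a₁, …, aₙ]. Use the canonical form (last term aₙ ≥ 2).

[11; 2, 9, 3]

677 = 11×59 + 28
59 = 2×28 + 3
28 = 9×3 + 1
3 = 3×1 + 0  (stop)
So 677/59 = [11; 2, 9, 3].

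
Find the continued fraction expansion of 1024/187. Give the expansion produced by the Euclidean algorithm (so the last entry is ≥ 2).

[5; 2, 9, 1, 8]

1024 = 5*187 + 89
187 = 2*89 + 9
89 = 9*9 + 8
9 = 1*8 + 1
8 = 8*1 + 0  (stop)
So 1024/187 = [5; 2, 9, 1, 8].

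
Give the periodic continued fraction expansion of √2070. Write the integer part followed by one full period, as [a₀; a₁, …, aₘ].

[45; 2, 90]

a₀ = ⌊√2070⌋ = 45.
With m₀=0, d₀=1 and mₖ₊₁ = dₖaₖ − mₖ, dₖ₊₁ = (n − mₖ₊₁²)/dₖ, aₖ₊₁ = ⌊(a₀+mₖ₊₁)/dₖ₊₁⌋:
  k=1: m=45, d=45, a=2
  k=2: m=45, d=1, a=90
d=1 and a=2a₀=90 at k=2, so the next step gives (m, d) = (45, 45) again — its k=1 value — and the period has length 2.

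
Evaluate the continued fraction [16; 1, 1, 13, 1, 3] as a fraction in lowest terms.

Using pₖ = aₖpₖ₋₁ + pₖ₋₂ and qₖ = aₖqₖ₋₁ + qₖ₋₂:
  k=0: a=16, p=16, q=1
  k=1: a=1, p=17, q=1
  k=2: a=1, p=33, q=2
  k=3: a=13, p=446, q=27
  k=4: a=1, p=479, q=29
  k=5: a=3, p=1883, q=114

1883/114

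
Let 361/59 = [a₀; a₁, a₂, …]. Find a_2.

361 = 6·59 + 7   →  a_0 = 6
59 = 8·7 + 3   →  a_1 = 8
7 = 2·3 + 1   →  a_2 = 2

2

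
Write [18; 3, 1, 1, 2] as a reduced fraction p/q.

329/18

Using pₖ = aₖpₖ₋₁ + pₖ₋₂ and qₖ = aₖqₖ₋₁ + qₖ₋₂:
  k=0: a=18, p=18, q=1
  k=1: a=3, p=55, q=3
  k=2: a=1, p=73, q=4
  k=3: a=1, p=128, q=7
  k=4: a=2, p=329, q=18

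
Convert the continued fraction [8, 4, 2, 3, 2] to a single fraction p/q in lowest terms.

584/71

Using pₖ = aₖpₖ₋₁ + pₖ₋₂ and qₖ = aₖqₖ₋₁ + qₖ₋₂:
  k=0: a=8, p=8, q=1
  k=1: a=4, p=33, q=4
  k=2: a=2, p=74, q=9
  k=3: a=3, p=255, q=31
  k=4: a=2, p=584, q=71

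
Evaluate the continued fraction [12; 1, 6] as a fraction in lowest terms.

Using pₖ = aₖpₖ₋₁ + pₖ₋₂ and qₖ = aₖqₖ₋₁ + qₖ₋₂:
  k=0: a=12, p=12, q=1
  k=1: a=1, p=13, q=1
  k=2: a=6, p=90, q=7

90/7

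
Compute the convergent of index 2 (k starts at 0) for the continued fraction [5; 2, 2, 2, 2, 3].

27/5

Using pₖ = aₖpₖ₋₁ + pₖ₋₂, qₖ = aₖqₖ₋₁ + qₖ₋₂ (with p₋₁=1, p₋₂=0, q₋₁=0, q₋₂=1):
  k=0: a=5, p=5, q=1
  k=1: a=2, p=11, q=2
  k=2: a=2, p=27, q=5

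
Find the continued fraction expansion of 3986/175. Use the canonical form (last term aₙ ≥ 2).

[22; 1, 3, 2, 19]

3986 = 22*175 + 136
175 = 1*136 + 39
136 = 3*39 + 19
39 = 2*19 + 1
19 = 19*1 + 0  (stop)
So 3986/175 = [22; 1, 3, 2, 19].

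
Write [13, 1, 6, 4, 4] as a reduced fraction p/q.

Fold from the inside: start with 4/1.
  4 + 1/4 = 17/4
  6 + 4/17 = 106/17
  1 + 17/106 = 123/106
  13 + 106/123 = 1705/123

1705/123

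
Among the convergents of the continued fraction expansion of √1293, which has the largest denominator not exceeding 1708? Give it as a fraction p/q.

√1293 = [35; 1, 22, 1, 70, …] (period length 4).
Convergents:
  p_0/q_0 = 35/1
  p_1/q_1 = 36/1
  p_2/q_2 = 827/23
  p_3/q_3 = 863/24
  p_4/q_4 = 61237/1703
  p_5/q_5 = 62100/1727
q_4 = 1703 ≤ 1708 < 1727 = q_5, so the answer is 61237/1703.

61237/1703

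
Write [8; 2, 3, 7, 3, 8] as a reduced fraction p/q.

11222/1331

Using pₖ = aₖpₖ₋₁ + pₖ₋₂ and qₖ = aₖqₖ₋₁ + qₖ₋₂:
  k=0: a=8, p=8, q=1
  k=1: a=2, p=17, q=2
  k=2: a=3, p=59, q=7
  k=3: a=7, p=430, q=51
  k=4: a=3, p=1349, q=160
  k=5: a=8, p=11222, q=1331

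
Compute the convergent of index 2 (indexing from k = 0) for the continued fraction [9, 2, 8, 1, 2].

161/17

Using pₖ = aₖpₖ₋₁ + pₖ₋₂, qₖ = aₖqₖ₋₁ + qₖ₋₂ (with p₋₁=1, p₋₂=0, q₋₁=0, q₋₂=1):
  k=0: a=9, p=9, q=1
  k=1: a=2, p=19, q=2
  k=2: a=8, p=161, q=17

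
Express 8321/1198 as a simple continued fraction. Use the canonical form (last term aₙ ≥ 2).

8321 = 6*1198 + 1133
1198 = 1*1133 + 65
1133 = 17*65 + 28
65 = 2*28 + 9
28 = 3*9 + 1
9 = 9*1 + 0  (stop)
So 8321/1198 = [6; 1, 17, 2, 3, 9].

[6; 1, 17, 2, 3, 9]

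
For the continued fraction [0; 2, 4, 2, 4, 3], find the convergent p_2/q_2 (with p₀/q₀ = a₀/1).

4/9

Using pₖ = aₖpₖ₋₁ + pₖ₋₂, qₖ = aₖqₖ₋₁ + qₖ₋₂ (with p₋₁=1, p₋₂=0, q₋₁=0, q₋₂=1):
  k=0: a=0, p=0, q=1
  k=1: a=2, p=1, q=2
  k=2: a=4, p=4, q=9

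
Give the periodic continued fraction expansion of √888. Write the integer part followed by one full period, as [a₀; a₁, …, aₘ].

a₀ = ⌊√888⌋ = 29.

[29; 1, 3, 1, 58]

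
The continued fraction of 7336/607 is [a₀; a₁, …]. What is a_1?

7336 = 12·607 + 52   →  a_0 = 12
607 = 11·52 + 35   →  a_1 = 11

11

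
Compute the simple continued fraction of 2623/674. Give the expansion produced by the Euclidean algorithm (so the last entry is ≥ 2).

[3; 1, 8, 4, 3, 2, 2]

2623 = 3*674 + 601
674 = 1*601 + 73
601 = 8*73 + 17
73 = 4*17 + 5
17 = 3*5 + 2
5 = 2*2 + 1
2 = 2*1 + 0  (stop)
So 2623/674 = [3; 1, 8, 4, 3, 2, 2].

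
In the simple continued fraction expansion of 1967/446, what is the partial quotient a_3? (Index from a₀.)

1967 = 4·446 + 183   →  a_0 = 4
446 = 2·183 + 80   →  a_1 = 2
183 = 2·80 + 23   →  a_2 = 2
80 = 3·23 + 11   →  a_3 = 3

3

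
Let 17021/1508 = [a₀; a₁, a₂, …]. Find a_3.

17021 = 11·1508 + 433   →  a_0 = 11
1508 = 3·433 + 209   →  a_1 = 3
433 = 2·209 + 15   →  a_2 = 2
209 = 13·15 + 14   →  a_3 = 13

13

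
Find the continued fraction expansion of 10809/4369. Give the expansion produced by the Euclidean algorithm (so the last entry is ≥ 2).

10809 = 2*4369 + 2071
4369 = 2*2071 + 227
2071 = 9*227 + 28
227 = 8*28 + 3
28 = 9*3 + 1
3 = 3*1 + 0  (stop)
So 10809/4369 = [2; 2, 9, 8, 9, 3].

[2; 2, 9, 8, 9, 3]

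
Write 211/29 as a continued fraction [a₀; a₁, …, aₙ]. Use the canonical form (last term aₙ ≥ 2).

211 = 7*29 + 8
29 = 3*8 + 5
8 = 1*5 + 3
5 = 1*3 + 2
3 = 1*2 + 1
2 = 2*1 + 0  (stop)
So 211/29 = [7; 3, 1, 1, 1, 2].

[7; 3, 1, 1, 1, 2]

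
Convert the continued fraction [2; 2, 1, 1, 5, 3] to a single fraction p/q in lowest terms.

213/89

Fold from the inside: start with 3/1.
  5 + 1/3 = 16/3
  1 + 3/16 = 19/16
  1 + 16/19 = 35/19
  2 + 19/35 = 89/35
  2 + 35/89 = 213/89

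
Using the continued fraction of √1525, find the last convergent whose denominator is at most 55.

√1525 = [39; 19, 1, 1, 19, 78, …] (period length 5).
Convergents:
  p_0/q_0 = 39/1
  p_1/q_1 = 742/19
  p_2/q_2 = 781/20
  p_3/q_3 = 1523/39
  p_4/q_4 = 29718/761
q_3 = 39 ≤ 55 < 761 = q_4, so the answer is 1523/39.

1523/39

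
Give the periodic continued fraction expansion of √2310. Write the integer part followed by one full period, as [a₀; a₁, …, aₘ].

[48; 16, 96]

a₀ = ⌊√2310⌋ = 48.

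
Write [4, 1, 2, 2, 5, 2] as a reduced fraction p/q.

391/83

Using pₖ = aₖpₖ₋₁ + pₖ₋₂ and qₖ = aₖqₖ₋₁ + qₖ₋₂:
  k=0: a=4, p=4, q=1
  k=1: a=1, p=5, q=1
  k=2: a=2, p=14, q=3
  k=3: a=2, p=33, q=7
  k=4: a=5, p=179, q=38
  k=5: a=2, p=391, q=83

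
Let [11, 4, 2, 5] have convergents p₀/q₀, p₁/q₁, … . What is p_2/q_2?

Using pₖ = aₖpₖ₋₁ + pₖ₋₂, qₖ = aₖqₖ₋₁ + qₖ₋₂ (with p₋₁=1, p₋₂=0, q₋₁=0, q₋₂=1):
  k=0: a=11, p=11, q=1
  k=1: a=4, p=45, q=4
  k=2: a=2, p=101, q=9

101/9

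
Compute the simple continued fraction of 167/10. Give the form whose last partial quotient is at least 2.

167 = 16×10 + 7
10 = 1×7 + 3
7 = 2×3 + 1
3 = 3×1 + 0  (stop)
So 167/10 = [16; 1, 2, 3].

[16; 1, 2, 3]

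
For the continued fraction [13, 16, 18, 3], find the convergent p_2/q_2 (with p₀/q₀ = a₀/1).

3775/289

Using pₖ = aₖpₖ₋₁ + pₖ₋₂, qₖ = aₖqₖ₋₁ + qₖ₋₂ (with p₋₁=1, p₋₂=0, q₋₁=0, q₋₂=1):
  k=0: a=13, p=13, q=1
  k=1: a=16, p=209, q=16
  k=2: a=18, p=3775, q=289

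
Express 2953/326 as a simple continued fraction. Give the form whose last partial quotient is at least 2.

2953 = 9·326 + 19
326 = 17·19 + 3
19 = 6·3 + 1
3 = 3·1 + 0  (stop)
So 2953/326 = [9; 17, 6, 3].

[9; 17, 6, 3]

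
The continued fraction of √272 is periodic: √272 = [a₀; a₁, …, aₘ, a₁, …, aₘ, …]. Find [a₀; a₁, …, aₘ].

a₀ = ⌊√272⌋ = 16.
With m₀=0, d₀=1 and mₖ₊₁ = dₖaₖ − mₖ, dₖ₊₁ = (n − mₖ₊₁²)/dₖ, aₖ₊₁ = ⌊(a₀+mₖ₊₁)/dₖ₊₁⌋:
  k=1: m=16, d=16, a=2
  k=2: m=16, d=1, a=32
d=1 and a=2a₀=32 at k=2, so the next step gives (m, d) = (16, 16) again — its k=1 value — and the period has length 2.

[16; 2, 32]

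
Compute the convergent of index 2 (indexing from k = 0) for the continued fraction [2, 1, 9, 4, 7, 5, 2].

29/10

Using pₖ = aₖpₖ₋₁ + pₖ₋₂, qₖ = aₖqₖ₋₁ + qₖ₋₂ (with p₋₁=1, p₋₂=0, q₋₁=0, q₋₂=1):
  k=0: a=2, p=2, q=1
  k=1: a=1, p=3, q=1
  k=2: a=9, p=29, q=10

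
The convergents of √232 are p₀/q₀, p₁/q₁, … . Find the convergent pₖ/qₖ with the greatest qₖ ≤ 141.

√232 = [15; 4, 3, 7, 3, 4, 30, …] (period length 6).
Convergents:
  p_0/q_0 = 15/1
  p_1/q_1 = 61/4
  p_2/q_2 = 198/13
  p_3/q_3 = 1447/95
  p_4/q_4 = 4539/298
q_3 = 95 ≤ 141 < 298 = q_4, so the answer is 1447/95.

1447/95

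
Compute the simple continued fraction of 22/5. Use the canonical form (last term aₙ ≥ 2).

22 = 4*5 + 2
5 = 2*2 + 1
2 = 2*1 + 0  (stop)
So 22/5 = [4; 2, 2].

[4; 2, 2]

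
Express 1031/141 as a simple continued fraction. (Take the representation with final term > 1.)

1031 = 7*141 + 44
141 = 3*44 + 9
44 = 4*9 + 8
9 = 1*8 + 1
8 = 8*1 + 0  (stop)
So 1031/141 = [7; 3, 4, 1, 8].

[7; 3, 4, 1, 8]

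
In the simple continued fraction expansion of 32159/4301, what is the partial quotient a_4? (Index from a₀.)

2

32159 = 7·4301 + 2052   →  a_0 = 7
4301 = 2·2052 + 197   →  a_1 = 2
2052 = 10·197 + 82   →  a_2 = 10
197 = 2·82 + 33   →  a_3 = 2
82 = 2·33 + 16   →  a_4 = 2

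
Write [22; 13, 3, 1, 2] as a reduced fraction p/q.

3223/146

Using pₖ = aₖpₖ₋₁ + pₖ₋₂ and qₖ = aₖqₖ₋₁ + qₖ₋₂:
  k=0: a=22, p=22, q=1
  k=1: a=13, p=287, q=13
  k=2: a=3, p=883, q=40
  k=3: a=1, p=1170, q=53
  k=4: a=2, p=3223, q=146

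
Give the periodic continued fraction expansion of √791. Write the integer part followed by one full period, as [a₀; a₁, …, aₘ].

a₀ = ⌊√791⌋ = 28.
With m₀=0, d₀=1 and mₖ₊₁ = dₖaₖ − mₖ, dₖ₊₁ = (n − mₖ₊₁²)/dₖ, aₖ₊₁ = ⌊(a₀+mₖ₊₁)/dₖ₊₁⌋:
  k=1: m=28, d=7, a=8
  k=2: m=28, d=1, a=56
d=1 and a=2a₀=56 at k=2, so the next step gives (m, d) = (28, 7) again — its k=1 value — and the period has length 2.

[28; 8, 56]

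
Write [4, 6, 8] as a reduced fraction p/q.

Using pₖ = aₖpₖ₋₁ + pₖ₋₂ and qₖ = aₖqₖ₋₁ + qₖ₋₂:
  k=0: a=4, p=4, q=1
  k=1: a=6, p=25, q=6
  k=2: a=8, p=204, q=49

204/49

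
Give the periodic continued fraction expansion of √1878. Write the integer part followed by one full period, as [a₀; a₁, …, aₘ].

a₀ = ⌊√1878⌋ = 43.

[43; 2, 1, 42, 1, 2, 86]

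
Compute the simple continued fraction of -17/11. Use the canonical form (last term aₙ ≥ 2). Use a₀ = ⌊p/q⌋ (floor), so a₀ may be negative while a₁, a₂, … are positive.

[-2; 2, 5]

-17 = -2·11 + 5
11 = 2·5 + 1
5 = 5·1 + 0  (stop)
So -17/11 = [-2; 2, 5].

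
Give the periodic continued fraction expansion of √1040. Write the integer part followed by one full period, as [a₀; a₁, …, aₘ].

a₀ = ⌊√1040⌋ = 32.
With m₀=0, d₀=1 and mₖ₊₁ = dₖaₖ − mₖ, dₖ₊₁ = (n − mₖ₊₁²)/dₖ, aₖ₊₁ = ⌊(a₀+mₖ₊₁)/dₖ₊₁⌋:
  k=1: m=32, d=16, a=4
  k=2: m=32, d=1, a=64
d=1 and a=2a₀=64 at k=2, so the next step gives (m, d) = (32, 16) again — its k=1 value — and the period has length 2.

[32; 4, 64]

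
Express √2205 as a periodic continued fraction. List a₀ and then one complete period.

[46; 1, 22, 2, 22, 1, 92]

a₀ = ⌊√2205⌋ = 46.
With m₀=0, d₀=1 and mₖ₊₁ = dₖaₖ − mₖ, dₖ₊₁ = (n − mₖ₊₁²)/dₖ, aₖ₊₁ = ⌊(a₀+mₖ₊₁)/dₖ₊₁⌋:
  k=1: m=46, d=89, a=1
  k=2: m=43, d=4, a=22
  k=3: m=45, d=45, a=2
  k=4: m=45, d=4, a=22
  k=5: m=43, d=89, a=1
  k=6: m=46, d=1, a=92
d=1 and a=2a₀=92 at k=6, so the next step gives (m, d) = (46, 89) again — its k=1 value — and the period has length 6.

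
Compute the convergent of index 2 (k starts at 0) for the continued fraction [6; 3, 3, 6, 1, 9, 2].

63/10

Using pₖ = aₖpₖ₋₁ + pₖ₋₂, qₖ = aₖqₖ₋₁ + qₖ₋₂ (with p₋₁=1, p₋₂=0, q₋₁=0, q₋₂=1):
  k=0: a=6, p=6, q=1
  k=1: a=3, p=19, q=3
  k=2: a=3, p=63, q=10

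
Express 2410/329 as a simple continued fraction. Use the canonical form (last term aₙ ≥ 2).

[7; 3, 13, 2, 1, 2]

2410 = 7*329 + 107
329 = 3*107 + 8
107 = 13*8 + 3
8 = 2*3 + 2
3 = 1*2 + 1
2 = 2*1 + 0  (stop)
So 2410/329 = [7; 3, 13, 2, 1, 2].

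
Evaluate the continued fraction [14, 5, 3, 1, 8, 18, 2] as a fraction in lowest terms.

97203/6850

Fold from the inside: start with 2/1.
  18 + 1/2 = 37/2
  8 + 2/37 = 298/37
  1 + 37/298 = 335/298
  3 + 298/335 = 1303/335
  5 + 335/1303 = 6850/1303
  14 + 1303/6850 = 97203/6850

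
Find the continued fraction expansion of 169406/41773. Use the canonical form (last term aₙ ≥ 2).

[4; 18, 19, 8, 15]

169406 = 4*41773 + 2314
41773 = 18*2314 + 121
2314 = 19*121 + 15
121 = 8*15 + 1
15 = 15*1 + 0  (stop)
So 169406/41773 = [4; 18, 19, 8, 15].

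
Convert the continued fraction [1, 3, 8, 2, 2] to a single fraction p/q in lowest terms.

173/131

Fold from the inside: start with 2/1.
  2 + 1/2 = 5/2
  8 + 2/5 = 42/5
  3 + 5/42 = 131/42
  1 + 42/131 = 173/131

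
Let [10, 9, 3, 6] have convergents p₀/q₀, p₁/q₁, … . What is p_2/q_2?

Using pₖ = aₖpₖ₋₁ + pₖ₋₂, qₖ = aₖqₖ₋₁ + qₖ₋₂ (with p₋₁=1, p₋₂=0, q₋₁=0, q₋₂=1):
  k=0: a=10, p=10, q=1
  k=1: a=9, p=91, q=9
  k=2: a=3, p=283, q=28

283/28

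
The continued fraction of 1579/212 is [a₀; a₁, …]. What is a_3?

1579 = 7·212 + 95   →  a_0 = 7
212 = 2·95 + 22   →  a_1 = 2
95 = 4·22 + 7   →  a_2 = 4
22 = 3·7 + 1   →  a_3 = 3

3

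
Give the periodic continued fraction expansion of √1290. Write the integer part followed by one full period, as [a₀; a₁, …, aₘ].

[35; 1, 10, 1, 70]

a₀ = ⌊√1290⌋ = 35.
With m₀=0, d₀=1 and mₖ₊₁ = dₖaₖ − mₖ, dₖ₊₁ = (n − mₖ₊₁²)/dₖ, aₖ₊₁ = ⌊(a₀+mₖ₊₁)/dₖ₊₁⌋:
  k=1: m=35, d=65, a=1
  k=2: m=30, d=6, a=10
  k=3: m=30, d=65, a=1
  k=4: m=35, d=1, a=70
d=1 and a=2a₀=70 at k=4, so the next step gives (m, d) = (35, 65) again — its k=1 value — and the period has length 4.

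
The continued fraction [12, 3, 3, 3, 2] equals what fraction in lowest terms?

Fold from the inside: start with 2/1.
  3 + 1/2 = 7/2
  3 + 2/7 = 23/7
  3 + 7/23 = 76/23
  12 + 23/76 = 935/76

935/76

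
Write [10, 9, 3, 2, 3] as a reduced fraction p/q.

Fold from the inside: start with 3/1.
  2 + 1/3 = 7/3
  3 + 3/7 = 24/7
  9 + 7/24 = 223/24
  10 + 24/223 = 2254/223

2254/223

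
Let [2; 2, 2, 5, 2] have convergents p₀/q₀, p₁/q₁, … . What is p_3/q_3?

Using pₖ = aₖpₖ₋₁ + pₖ₋₂, qₖ = aₖqₖ₋₁ + qₖ₋₂ (with p₋₁=1, p₋₂=0, q₋₁=0, q₋₂=1):
  k=0: a=2, p=2, q=1
  k=1: a=2, p=5, q=2
  k=2: a=2, p=12, q=5
  k=3: a=5, p=65, q=27

65/27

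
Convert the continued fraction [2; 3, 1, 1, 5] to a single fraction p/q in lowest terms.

89/39

Fold from the inside: start with 5/1.
  1 + 1/5 = 6/5
  1 + 5/6 = 11/6
  3 + 6/11 = 39/11
  2 + 11/39 = 89/39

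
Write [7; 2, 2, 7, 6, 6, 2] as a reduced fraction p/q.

22401/3025

Using pₖ = aₖpₖ₋₁ + pₖ₋₂ and qₖ = aₖqₖ₋₁ + qₖ₋₂:
  k=0: a=7, p=7, q=1
  k=1: a=2, p=15, q=2
  k=2: a=2, p=37, q=5
  k=3: a=7, p=274, q=37
  k=4: a=6, p=1681, q=227
  k=5: a=6, p=10360, q=1399
  k=6: a=2, p=22401, q=3025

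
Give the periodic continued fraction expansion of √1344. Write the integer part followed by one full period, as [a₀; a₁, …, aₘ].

a₀ = ⌊√1344⌋ = 36.
With m₀=0, d₀=1 and mₖ₊₁ = dₖaₖ − mₖ, dₖ₊₁ = (n − mₖ₊₁²)/dₖ, aₖ₊₁ = ⌊(a₀+mₖ₊₁)/dₖ₊₁⌋:
  k=1: m=36, d=48, a=1
  k=2: m=12, d=25, a=1
  k=3: m=13, d=47, a=1
  k=4: m=34, d=4, a=17
  k=5: m=34, d=47, a=1
  k=6: m=13, d=25, a=1
  k=7: m=12, d=48, a=1
  k=8: m=36, d=1, a=72
d=1 and a=2a₀=72 at k=8, so the next step gives (m, d) = (36, 48) again — its k=1 value — and the period has length 8.

[36; 1, 1, 1, 17, 1, 1, 1, 72]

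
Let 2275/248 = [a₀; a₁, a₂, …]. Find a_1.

5

2275 = 9·248 + 43   →  a_0 = 9
248 = 5·43 + 33   →  a_1 = 5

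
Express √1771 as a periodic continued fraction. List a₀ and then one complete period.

a₀ = ⌊√1771⌋ = 42.
With m₀=0, d₀=1 and mₖ₊₁ = dₖaₖ − mₖ, dₖ₊₁ = (n − mₖ₊₁²)/dₖ, aₖ₊₁ = ⌊(a₀+mₖ₊₁)/dₖ₊₁⌋:
  k=1: m=42, d=7, a=12
  k=2: m=42, d=1, a=84
d=1 and a=2a₀=84 at k=2, so the next step gives (m, d) = (42, 7) again — its k=1 value — and the period has length 2.

[42; 12, 84]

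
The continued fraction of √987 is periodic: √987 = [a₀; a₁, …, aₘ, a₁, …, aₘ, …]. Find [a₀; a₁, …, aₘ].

a₀ = ⌊√987⌋ = 31.

[31; 2, 2, 2, 62]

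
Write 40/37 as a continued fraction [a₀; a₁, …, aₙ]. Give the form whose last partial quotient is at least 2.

40 = 1×37 + 3
37 = 12×3 + 1
3 = 3×1 + 0  (stop)
So 40/37 = [1; 12, 3].

[1; 12, 3]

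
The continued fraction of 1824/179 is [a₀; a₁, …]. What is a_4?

3

1824 = 10·179 + 34   →  a_0 = 10
179 = 5·34 + 9   →  a_1 = 5
34 = 3·9 + 7   →  a_2 = 3
9 = 1·7 + 2   →  a_3 = 1
7 = 3·2 + 1   →  a_4 = 3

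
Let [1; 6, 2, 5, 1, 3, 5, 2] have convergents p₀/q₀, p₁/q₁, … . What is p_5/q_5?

373/323

Using pₖ = aₖpₖ₋₁ + pₖ₋₂, qₖ = aₖqₖ₋₁ + qₖ₋₂ (with p₋₁=1, p₋₂=0, q₋₁=0, q₋₂=1):
  k=0: a=1, p=1, q=1
  k=1: a=6, p=7, q=6
  k=2: a=2, p=15, q=13
  k=3: a=5, p=82, q=71
  k=4: a=1, p=97, q=84
  k=5: a=3, p=373, q=323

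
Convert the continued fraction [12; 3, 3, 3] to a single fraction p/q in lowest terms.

406/33

Fold from the inside: start with 3/1.
  3 + 1/3 = 10/3
  3 + 3/10 = 33/10
  12 + 10/33 = 406/33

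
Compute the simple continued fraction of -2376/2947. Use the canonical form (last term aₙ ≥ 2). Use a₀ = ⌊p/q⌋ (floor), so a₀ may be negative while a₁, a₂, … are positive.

-2376 = -1×2947 + 571
2947 = 5×571 + 92
571 = 6×92 + 19
92 = 4×19 + 16
19 = 1×16 + 3
16 = 5×3 + 1
3 = 3×1 + 0  (stop)
So -2376/2947 = [-1; 5, 6, 4, 1, 5, 3].

[-1; 5, 6, 4, 1, 5, 3]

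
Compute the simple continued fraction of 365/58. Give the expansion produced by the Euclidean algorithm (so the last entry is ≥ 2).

[6; 3, 2, 2, 3]

365 = 6*58 + 17
58 = 3*17 + 7
17 = 2*7 + 3
7 = 2*3 + 1
3 = 3*1 + 0  (stop)
So 365/58 = [6; 3, 2, 2, 3].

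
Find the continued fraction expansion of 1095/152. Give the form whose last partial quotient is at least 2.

1095 = 7·152 + 31
152 = 4·31 + 28
31 = 1·28 + 3
28 = 9·3 + 1
3 = 3·1 + 0  (stop)
So 1095/152 = [7; 4, 1, 9, 3].

[7; 4, 1, 9, 3]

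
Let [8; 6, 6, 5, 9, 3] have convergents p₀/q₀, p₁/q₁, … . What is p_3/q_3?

Using pₖ = aₖpₖ₋₁ + pₖ₋₂, qₖ = aₖqₖ₋₁ + qₖ₋₂ (with p₋₁=1, p₋₂=0, q₋₁=0, q₋₂=1):
  k=0: a=8, p=8, q=1
  k=1: a=6, p=49, q=6
  k=2: a=6, p=302, q=37
  k=3: a=5, p=1559, q=191

1559/191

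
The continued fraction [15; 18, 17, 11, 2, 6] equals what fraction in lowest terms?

692201/45977

Using pₖ = aₖpₖ₋₁ + pₖ₋₂ and qₖ = aₖqₖ₋₁ + qₖ₋₂:
  k=0: a=15, p=15, q=1
  k=1: a=18, p=271, q=18
  k=2: a=17, p=4622, q=307
  k=3: a=11, p=51113, q=3395
  k=4: a=2, p=106848, q=7097
  k=5: a=6, p=692201, q=45977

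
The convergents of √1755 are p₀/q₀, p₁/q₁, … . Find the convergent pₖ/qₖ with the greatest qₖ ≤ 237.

9761/233

√1755 = [41; 1, 8, 3, 8, 1, 82, …] (period length 6).
Convergents:
  p_0/q_0 = 41/1
  p_1/q_1 = 42/1
  p_2/q_2 = 377/9
  p_3/q_3 = 1173/28
  p_4/q_4 = 9761/233
  p_5/q_5 = 10934/261
q_4 = 233 ≤ 237 < 261 = q_5, so the answer is 9761/233.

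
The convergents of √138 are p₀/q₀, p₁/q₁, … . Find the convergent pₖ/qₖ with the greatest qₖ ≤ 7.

√138 = [11; 1, 2, 1, 22, …] (period length 4).
Convergents:
  p_0/q_0 = 11/1
  p_1/q_1 = 12/1
  p_2/q_2 = 35/3
  p_3/q_3 = 47/4
  p_4/q_4 = 1069/91
q_3 = 4 ≤ 7 < 91 = q_4, so the answer is 47/4.

47/4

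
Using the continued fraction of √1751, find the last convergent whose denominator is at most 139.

5398/129

√1751 = [41; 1, 5, 2, 4, 2, 5, 1, 82, …] (period length 8).
Convergents:
  p_0/q_0 = 41/1
  p_1/q_1 = 42/1
  p_2/q_2 = 251/6
  p_3/q_3 = 544/13
  p_4/q_4 = 2427/58
  p_5/q_5 = 5398/129
  p_6/q_6 = 29417/703
q_5 = 129 ≤ 139 < 703 = q_6, so the answer is 5398/129.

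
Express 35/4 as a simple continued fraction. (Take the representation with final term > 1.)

35 = 8×4 + 3
4 = 1×3 + 1
3 = 3×1 + 0  (stop)
So 35/4 = [8; 1, 3].

[8; 1, 3]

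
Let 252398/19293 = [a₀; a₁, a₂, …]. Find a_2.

7

252398 = 13·19293 + 1589   →  a_0 = 13
19293 = 12·1589 + 225   →  a_1 = 12
1589 = 7·225 + 14   →  a_2 = 7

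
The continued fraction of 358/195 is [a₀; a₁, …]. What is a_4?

358 = 1·195 + 163   →  a_0 = 1
195 = 1·163 + 32   →  a_1 = 1
163 = 5·32 + 3   →  a_2 = 5
32 = 10·3 + 2   →  a_3 = 10
3 = 1·2 + 1   →  a_4 = 1

1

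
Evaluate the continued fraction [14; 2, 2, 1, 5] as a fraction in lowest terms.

Fold from the inside: start with 5/1.
  1 + 1/5 = 6/5
  2 + 5/6 = 17/6
  2 + 6/17 = 40/17
  14 + 17/40 = 577/40

577/40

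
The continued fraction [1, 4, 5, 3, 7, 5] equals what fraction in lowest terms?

Using pₖ = aₖpₖ₋₁ + pₖ₋₂ and qₖ = aₖqₖ₋₁ + qₖ₋₂:
  k=0: a=1, p=1, q=1
  k=1: a=4, p=5, q=4
  k=2: a=5, p=26, q=21
  k=3: a=3, p=83, q=67
  k=4: a=7, p=607, q=490
  k=5: a=5, p=3118, q=2517

3118/2517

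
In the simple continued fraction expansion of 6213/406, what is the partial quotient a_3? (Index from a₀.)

6213 = 15·406 + 123   →  a_0 = 15
406 = 3·123 + 37   →  a_1 = 3
123 = 3·37 + 12   →  a_2 = 3
37 = 3·12 + 1   →  a_3 = 3

3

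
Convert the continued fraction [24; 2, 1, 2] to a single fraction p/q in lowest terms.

Fold from the inside: start with 2/1.
  1 + 1/2 = 3/2
  2 + 2/3 = 8/3
  24 + 3/8 = 195/8

195/8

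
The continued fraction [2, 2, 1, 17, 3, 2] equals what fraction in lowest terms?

882/377

Fold from the inside: start with 2/1.
  3 + 1/2 = 7/2
  17 + 2/7 = 121/7
  1 + 7/121 = 128/121
  2 + 121/128 = 377/128
  2 + 128/377 = 882/377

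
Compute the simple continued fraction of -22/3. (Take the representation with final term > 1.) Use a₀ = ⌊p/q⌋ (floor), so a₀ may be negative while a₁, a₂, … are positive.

[-8; 1, 2]

-22 = -8×3 + 2
3 = 1×2 + 1
2 = 2×1 + 0  (stop)
So -22/3 = [-8; 1, 2].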